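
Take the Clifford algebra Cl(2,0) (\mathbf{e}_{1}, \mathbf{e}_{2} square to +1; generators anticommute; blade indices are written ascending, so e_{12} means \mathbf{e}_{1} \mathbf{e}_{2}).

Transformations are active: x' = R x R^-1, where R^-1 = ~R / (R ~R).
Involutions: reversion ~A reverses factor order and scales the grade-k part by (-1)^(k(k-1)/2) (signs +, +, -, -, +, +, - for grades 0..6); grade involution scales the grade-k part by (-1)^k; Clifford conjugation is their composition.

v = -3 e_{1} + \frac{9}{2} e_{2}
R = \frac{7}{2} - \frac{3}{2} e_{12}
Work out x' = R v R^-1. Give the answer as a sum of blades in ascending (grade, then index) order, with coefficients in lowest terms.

~R = \frac{7}{2} + \frac{3}{2} e_{12}, and R ~R = \frac{29}{2}, so R^-1 = ~R / (\frac{29}{2}).
R v = -\frac{69}{4} e_{1} + \frac{45}{4} e_{2}
Answer: -\frac{309}{58} e_{1} + \frac{27}{29} e_{2}


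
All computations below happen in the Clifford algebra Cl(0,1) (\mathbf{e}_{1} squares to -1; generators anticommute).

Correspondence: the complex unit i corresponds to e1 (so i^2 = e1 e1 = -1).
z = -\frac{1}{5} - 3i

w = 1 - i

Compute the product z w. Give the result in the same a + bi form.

In blades: z = -\frac{1}{5} - 3 e_{1}, w = 1 - e_{1}.
Distribute z over w term by term (generator squares from the signature, products reordered to ascending indices): (-\frac{1}{5})*w = -\frac{1}{5} + \frac{1}{5} e_{1}; (-3 e_{1})*w = -3 - 3 e_{1}.
Sum: -\frac{16}{5} - \frac{14}{5} e_{1}; translating back through the correspondence:
Answer: -\frac{16}{5} - \frac{14}{5}i


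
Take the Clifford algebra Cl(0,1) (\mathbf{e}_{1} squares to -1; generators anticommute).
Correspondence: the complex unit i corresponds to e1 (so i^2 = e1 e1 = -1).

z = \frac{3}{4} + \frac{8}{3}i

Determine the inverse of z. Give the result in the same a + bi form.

In blades: z = \frac{3}{4} + \frac{8}{3} e_{1}.
With qbar = \frac{3}{4} - \frac{8}{3} e_{1} (scalar fixed, mapped units negated), z qbar = \frac{1105}{144} (the sum of squared coefficients), so z^-1 = qbar / (\frac{1105}{144}) = \frac{108}{1105} - \frac{384}{1105} e_{1}; translating back:
Answer: \frac{108}{1105} - \frac{384}{1105}i


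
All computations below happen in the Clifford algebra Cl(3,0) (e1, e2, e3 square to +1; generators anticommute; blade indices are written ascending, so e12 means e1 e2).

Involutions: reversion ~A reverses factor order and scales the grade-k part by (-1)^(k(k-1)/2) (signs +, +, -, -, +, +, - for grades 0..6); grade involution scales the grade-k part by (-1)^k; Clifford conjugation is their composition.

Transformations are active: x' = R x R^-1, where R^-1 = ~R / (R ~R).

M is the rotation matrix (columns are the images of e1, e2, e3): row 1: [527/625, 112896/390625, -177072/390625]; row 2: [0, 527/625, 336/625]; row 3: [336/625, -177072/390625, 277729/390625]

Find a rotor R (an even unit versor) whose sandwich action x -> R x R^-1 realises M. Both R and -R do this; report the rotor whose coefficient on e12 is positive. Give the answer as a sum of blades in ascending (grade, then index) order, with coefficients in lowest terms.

Method: write R = a + b12*e12 + b13*e13 + b23*e23 with a^2 + b12^2 + b13^2 + b23^2 = 1 (so R^-1 = ~R). Expanding the columns R e_j ~R gives tr M = 4a^2 - 1 and, from the antisymmetric part, M21 - M12 = -4a*b12, M13 - M31 = 4a*b13, M32 - M23 = -4a*b23.
Here tr M = 936479/390625, so a^2 = (1 + tr M)/4 = 331776/390625 and a = ±576/625. Taking a = 576/625: M21 - M12 = -112896/390625, M13 - M31 = -387072/390625, M32 - M23 = -387072/390625, giving b12 = 49/625, b13 = -168/625, b23 = 168/625, i.e. R = 576/625 + 49/625*e12 - 168/625*e13 + 168/625*e23.
Its e12 coefficient is already positive.
Answer: 576/625 + 49/625*e12 - 168/625*e13 + 168/625*e23. Key observation: the double cover Spin(3) -> SO(3) sends R and -R to the same matrix (trace 936479/390625 here), so the stated sign of the e12 coefficient is what selects one sheet.


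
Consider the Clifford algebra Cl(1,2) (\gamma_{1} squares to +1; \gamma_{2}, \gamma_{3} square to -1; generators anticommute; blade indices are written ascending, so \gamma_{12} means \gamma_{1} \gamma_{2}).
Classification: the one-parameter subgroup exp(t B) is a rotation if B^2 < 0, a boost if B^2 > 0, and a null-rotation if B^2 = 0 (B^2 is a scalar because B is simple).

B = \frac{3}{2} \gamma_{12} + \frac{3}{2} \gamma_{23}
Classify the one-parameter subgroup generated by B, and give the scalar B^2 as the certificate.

B^2 term by term: the squares give (\frac{3}{2})^2*(\gamma_{12})^2 + (\frac{3}{2})^2*(\gamma_{23})^2 = \frac{9}{4}*(+1) + \frac{9}{4}*(-1) = 0 (each basis 2-blade squares to minus the product of its generators' squares); cross terms between blades sharing an index anticommute and cancel. So B^2 = 0.
Answer: null-rotation, certificate B^2 = 0. Check the certificate: B^2 = 0, and that sign is decisive whatever form B takes.


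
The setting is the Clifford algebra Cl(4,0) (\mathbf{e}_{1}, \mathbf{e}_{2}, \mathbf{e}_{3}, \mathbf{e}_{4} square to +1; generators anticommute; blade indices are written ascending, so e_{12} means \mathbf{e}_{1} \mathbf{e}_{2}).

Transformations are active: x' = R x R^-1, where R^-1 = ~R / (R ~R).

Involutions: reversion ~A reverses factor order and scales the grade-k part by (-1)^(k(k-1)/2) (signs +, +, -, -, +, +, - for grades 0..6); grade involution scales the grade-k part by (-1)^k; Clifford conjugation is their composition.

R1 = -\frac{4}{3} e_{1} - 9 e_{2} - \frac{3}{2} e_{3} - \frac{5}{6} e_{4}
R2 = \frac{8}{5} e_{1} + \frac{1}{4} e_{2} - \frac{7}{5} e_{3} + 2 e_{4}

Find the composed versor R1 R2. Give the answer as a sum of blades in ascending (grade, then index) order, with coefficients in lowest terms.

Distribute over the terms of R1 (each basis-blade product reordered to ascending indices, repeated generators contracted through their squares):
(-\frac{4}{3} e_{1}) R2 = -\frac{32}{15} - \frac{1}{3} e_{12} + \frac{28}{15} e_{13} - \frac{8}{3} e_{14}
(-9 e_{2}) R2 = -\frac{9}{4} + \frac{72}{5} e_{12} + \frac{63}{5} e_{23} - 18 e_{24}
(-\frac{3}{2} e_{3}) R2 = \frac{21}{10} + \frac{12}{5} e_{13} + \frac{3}{8} e_{23} - 3 e_{34}
(-\frac{5}{6} e_{4}) R2 = -\frac{5}{3} + \frac{4}{3} e_{14} + \frac{5}{24} e_{24} - \frac{7}{6} e_{34}
Summing the partial products and collecting blades:
Answer: -\frac{79}{20} + \frac{211}{15} e_{12} + \frac{64}{15} e_{13} - \frac{4}{3} e_{14} + \frac{519}{40} e_{23} - \frac{427}{24} e_{24} - \frac{25}{6} e_{34}


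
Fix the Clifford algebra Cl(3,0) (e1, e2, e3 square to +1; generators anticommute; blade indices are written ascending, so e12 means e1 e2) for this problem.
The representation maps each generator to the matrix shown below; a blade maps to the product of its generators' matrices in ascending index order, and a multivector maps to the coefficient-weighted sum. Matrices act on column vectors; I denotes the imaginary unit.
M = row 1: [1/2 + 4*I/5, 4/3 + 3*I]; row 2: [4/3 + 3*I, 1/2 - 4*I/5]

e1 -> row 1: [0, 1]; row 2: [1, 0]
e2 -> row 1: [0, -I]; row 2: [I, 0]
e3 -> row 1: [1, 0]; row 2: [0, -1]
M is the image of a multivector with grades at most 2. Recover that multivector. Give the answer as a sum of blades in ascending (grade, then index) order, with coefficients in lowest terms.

Method: 1, rho(e1), rho(e2), rho(e3) form a trace-orthogonal basis of the 2x2 complex matrices (tr(X Y) = 2 if X = Y, else 0), so M = m0*1 + m1*rho(e1) + m2*rho(e2) + m3*rho(e3) with m0 = tr(M)/2 = 1/2, m1 = tr(M rho(e1))/2 = 4/3 + 3*I, m2 = tr(M rho(e2))/2 = 0, m3 = tr(M rho(e3))/2 = 4*I/5.
Multiplying table entries, the bivector images are rho(e12) = I*rho(e3), rho(e13) = -I*rho(e2), rho(e23) = I*rho(e1); with real blade coefficients the real parts of m0..m3 are the coefficients of 1, e1, e2, e3 and the imaginary parts give the bivectors (e23: Im m1, e13: -Im m2, e12: Im m3).
Answer: 1/2 + 4/3*e1 + 4/5*e12 + 3*e23


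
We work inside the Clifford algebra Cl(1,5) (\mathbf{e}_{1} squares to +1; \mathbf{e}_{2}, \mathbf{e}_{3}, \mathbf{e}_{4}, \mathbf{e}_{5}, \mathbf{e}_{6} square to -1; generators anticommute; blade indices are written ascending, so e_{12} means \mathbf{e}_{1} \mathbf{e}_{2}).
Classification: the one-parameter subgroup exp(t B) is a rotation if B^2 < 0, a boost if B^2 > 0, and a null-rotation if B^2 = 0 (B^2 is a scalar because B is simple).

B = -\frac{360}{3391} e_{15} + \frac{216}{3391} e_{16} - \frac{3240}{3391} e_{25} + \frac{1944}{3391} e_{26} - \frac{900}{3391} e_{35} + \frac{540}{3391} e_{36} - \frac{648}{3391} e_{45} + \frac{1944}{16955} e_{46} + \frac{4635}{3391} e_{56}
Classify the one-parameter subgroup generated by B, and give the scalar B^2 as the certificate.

B^2 term by term: the squares give (-\frac{360}{3391})^2*(e_{15})^2 + (\frac{216}{3391})^2*(e_{16})^2 + (-\frac{3240}{3391})^2*(e_{25})^2 + (\frac{1944}{3391})^2*(e_{26})^2 + (-\frac{900}{3391})^2*(e_{35})^2 + (\frac{540}{3391})^2*(e_{36})^2 + (-\frac{648}{3391})^2*(e_{45})^2 + (\frac{1944}{16955})^2*(e_{46})^2 + (\frac{4635}{3391})^2*(e_{56})^2 = \frac{129600}{11498881}*(+1) + \frac{46656}{11498881}*(+1) + \frac{10497600}{11498881}*(-1) + \frac{3779136}{11498881}*(-1) + \frac{810000}{11498881}*(-1) + \frac{291600}{11498881}*(-1) + \frac{419904}{11498881}*(-1) + \frac{3779136}{287472025}*(-1) + \frac{21483225}{11498881}*(-1) = -\frac{81}{25} (each basis 2-blade squares to minus the product of its generators' squares); cross terms between blades sharing an index anticommute and cancel; the commuting (index-disjoint) pairs give grade-4 terms 2*c*c'*(blade product), which cancel blade by blade — e_{1256}: \frac{1399680}{11498881} - \frac{1399680}{11498881} = 0; e_{1356}: \frac{388800}{11498881} - \frac{388800}{11498881} = 0; e_{1456}: \frac{279936}{11498881} - \frac{279936}{11498881} = 0; e_{2356}: \frac{3499200}{11498881} - \frac{3499200}{11498881} = 0; e_{2456}: \frac{2519424}{11498881} - \frac{2519424}{11498881} = 0; e_{3456}: \frac{699840}{11498881} - \frac{699840}{11498881} = 0 — confirming B is simple. So B^2 = -\frac{81}{25}.
Answer: rotation, certificate B^2 = -\frac{81}{25}. Check the certificate: B^2 = -\frac{81}{25}, and that sign is decisive whatever form B takes.


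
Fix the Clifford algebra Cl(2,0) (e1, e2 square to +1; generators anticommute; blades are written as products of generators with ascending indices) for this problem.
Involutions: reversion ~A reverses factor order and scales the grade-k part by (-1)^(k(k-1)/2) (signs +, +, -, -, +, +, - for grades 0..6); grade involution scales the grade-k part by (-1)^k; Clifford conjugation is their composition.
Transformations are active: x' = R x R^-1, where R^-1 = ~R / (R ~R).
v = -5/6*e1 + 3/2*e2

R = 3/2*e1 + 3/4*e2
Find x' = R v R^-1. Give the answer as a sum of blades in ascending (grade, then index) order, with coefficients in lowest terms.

~R = 3/2*e1 + 3/4*e2, and R ~R = 45/16, so R^-1 = ~R / (45/16).
R v = -1/8 + 23/8*e1 e2
Answer: 7/10*e1 - 47/30*e2


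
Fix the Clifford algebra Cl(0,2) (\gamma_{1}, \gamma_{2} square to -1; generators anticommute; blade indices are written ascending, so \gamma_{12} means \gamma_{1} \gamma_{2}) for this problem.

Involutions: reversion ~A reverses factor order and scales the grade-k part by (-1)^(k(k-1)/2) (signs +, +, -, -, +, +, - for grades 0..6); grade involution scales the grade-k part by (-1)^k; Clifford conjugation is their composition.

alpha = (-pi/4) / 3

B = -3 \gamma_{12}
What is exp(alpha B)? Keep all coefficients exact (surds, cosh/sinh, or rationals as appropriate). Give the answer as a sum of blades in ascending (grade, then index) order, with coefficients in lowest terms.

B^2 = (-3)^2*(\gamma_{12})^2 = 9*(-1) = -9 (a basis 2-blade squares to minus the product of its generators' squares).
B^2 = -9 — the negative square puts this in the circular regime; l = 3, alpha*l = - \frac{\pi}{4}, so exp(alpha B) = cos(- \frac{\pi}{4}) + (sin(- \frac{\pi}{4})/3)*B = \frac{\sqrt{2}}{2} + (- \frac{\sqrt{2}}{6})*B.
Answer: \frac{\sqrt{2}}{2} + \frac{\sqrt{2}}{2} \gamma_{12}


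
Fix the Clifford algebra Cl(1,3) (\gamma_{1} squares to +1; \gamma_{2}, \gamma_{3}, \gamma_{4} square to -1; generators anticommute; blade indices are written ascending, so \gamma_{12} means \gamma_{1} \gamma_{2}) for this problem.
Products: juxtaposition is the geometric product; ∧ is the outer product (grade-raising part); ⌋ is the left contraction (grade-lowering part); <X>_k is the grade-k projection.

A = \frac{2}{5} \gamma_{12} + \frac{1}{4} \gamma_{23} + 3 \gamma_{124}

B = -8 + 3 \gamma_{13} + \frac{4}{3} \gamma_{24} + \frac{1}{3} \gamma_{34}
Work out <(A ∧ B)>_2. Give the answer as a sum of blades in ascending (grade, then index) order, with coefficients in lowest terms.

step 1: -\frac{16}{5} \gamma_{12} - 2 \gamma_{23} - 24 \gamma_{124} + \frac{2}{15} \gamma_{1234}
step 2: -\frac{16}{5} \gamma_{12} - 2 \gamma_{23}
Answer: -\frac{16}{5} \gamma_{12} - 2 \gamma_{23}


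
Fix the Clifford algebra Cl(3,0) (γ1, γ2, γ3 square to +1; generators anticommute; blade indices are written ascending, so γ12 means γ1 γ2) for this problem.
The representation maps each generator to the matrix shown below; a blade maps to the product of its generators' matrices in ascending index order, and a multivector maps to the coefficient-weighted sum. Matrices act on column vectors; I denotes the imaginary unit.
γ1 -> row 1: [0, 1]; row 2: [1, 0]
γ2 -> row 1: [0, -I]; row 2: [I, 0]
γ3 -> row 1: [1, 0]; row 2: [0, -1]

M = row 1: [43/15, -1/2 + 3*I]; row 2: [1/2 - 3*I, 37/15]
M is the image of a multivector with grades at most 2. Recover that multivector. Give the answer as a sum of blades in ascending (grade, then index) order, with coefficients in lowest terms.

Method: 1, rho(γ1), rho(γ2), rho(γ3) form a trace-orthogonal basis of the 2x2 complex matrices (tr(X Y) = 2 if X = Y, else 0), so M = m0*1 + m1*rho(γ1) + m2*rho(γ2) + m3*rho(γ3) with m0 = tr(M)/2 = 8/3, m1 = tr(M rho(γ1))/2 = 0, m2 = tr(M rho(γ2))/2 = -3 - I/2, m3 = tr(M rho(γ3))/2 = 1/5.
Multiplying table entries, the bivector images are rho(γ12) = I*rho(γ3), rho(γ13) = -I*rho(γ2), rho(γ23) = I*rho(γ1); with real blade coefficients the real parts of m0..m3 are the coefficients of 1, γ1, γ2, γ3 and the imaginary parts give the bivectors (γ23: Im m1, γ13: -Im m2, γ12: Im m3).
Answer: 8/3 - 3*γ2 + 1/5*γ3 + 1/2*γ13


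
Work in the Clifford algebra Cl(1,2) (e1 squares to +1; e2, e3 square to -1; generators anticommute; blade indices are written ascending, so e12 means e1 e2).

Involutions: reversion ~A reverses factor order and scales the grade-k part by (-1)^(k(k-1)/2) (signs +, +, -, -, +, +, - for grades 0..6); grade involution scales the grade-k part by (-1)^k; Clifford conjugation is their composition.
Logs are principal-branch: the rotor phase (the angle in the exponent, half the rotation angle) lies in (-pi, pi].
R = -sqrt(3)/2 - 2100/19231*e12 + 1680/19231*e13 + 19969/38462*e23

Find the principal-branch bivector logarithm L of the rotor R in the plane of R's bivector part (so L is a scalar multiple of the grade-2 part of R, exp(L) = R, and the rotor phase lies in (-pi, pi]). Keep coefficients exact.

The scalar part of R is -sqrt(3)/2, which fixes the principal-branch rotor phase; the unit plane is then the bivector part divided by the sine of that phase, and L is that plane scaled by the phase.
Concretely: cos(phase) = -sqrt(3)/2 gives phase = ±5*pi/6, and since phase/sin(phase) is even the sign is immaterial: L = (phase/sin(phase)) * <R>_2 = (5*pi/3) * <R>_2.
Answer: -3500*pi/19231*e12 + 2800*pi/19231*e13 + 99845*pi/115386*e23


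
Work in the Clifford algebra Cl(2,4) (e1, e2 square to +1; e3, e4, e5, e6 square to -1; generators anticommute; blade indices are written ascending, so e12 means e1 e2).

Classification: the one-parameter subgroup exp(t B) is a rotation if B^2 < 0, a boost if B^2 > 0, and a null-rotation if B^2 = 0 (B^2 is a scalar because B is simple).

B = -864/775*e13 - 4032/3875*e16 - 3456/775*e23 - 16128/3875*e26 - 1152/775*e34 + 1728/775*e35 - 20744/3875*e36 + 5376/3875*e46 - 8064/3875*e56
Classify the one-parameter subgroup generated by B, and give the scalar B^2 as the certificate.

B^2 term by term: the squares give (-864/775)^2*(e13)^2 + (-4032/3875)^2*(e16)^2 + (-3456/775)^2*(e23)^2 + (-16128/3875)^2*(e26)^2 + (-1152/775)^2*(e34)^2 + (1728/775)^2*(e35)^2 + (-20744/3875)^2*(e36)^2 + (5376/3875)^2*(e46)^2 + (-8064/3875)^2*(e56)^2 = 746496/600625*(+1) + 16257024/15015625*(+1) + 11943936/600625*(+1) + 260112384/15015625*(+1) + 1327104/600625*(-1) + 2985984/600625*(-1) + 430313536/15015625*(-1) + 28901376/15015625*(-1) + 65028096/15015625*(-1) = -64/25 (each basis 2-blade squares to minus the product of its generators' squares); cross terms between blades sharing an index anticommute and cancel; the commuting (index-disjoint) pairs give grade-4 terms 2*c*c'*(blade product), which cancel blade by blade — e1236: -27869184/3003125 + 27869184/3003125 = 0; e1346: -9289728/3003125 + 9289728/3003125 = 0; e1356: 13934592/3003125 - 13934592/3003125 = 0; e2346: -37158912/3003125 + 37158912/3003125 = 0; e2356: 55738368/3003125 - 55738368/3003125 = 0; e3456: 18579456/3003125 - 18579456/3003125 = 0 — confirming B is simple. So B^2 = -64/25.
Answer: rotation, certificate B^2 = -64/25. Certificate logic: -64/25 is a conjugation-invariant scalar, so its sign fixes rotation versus boost versus null-rotation outright.


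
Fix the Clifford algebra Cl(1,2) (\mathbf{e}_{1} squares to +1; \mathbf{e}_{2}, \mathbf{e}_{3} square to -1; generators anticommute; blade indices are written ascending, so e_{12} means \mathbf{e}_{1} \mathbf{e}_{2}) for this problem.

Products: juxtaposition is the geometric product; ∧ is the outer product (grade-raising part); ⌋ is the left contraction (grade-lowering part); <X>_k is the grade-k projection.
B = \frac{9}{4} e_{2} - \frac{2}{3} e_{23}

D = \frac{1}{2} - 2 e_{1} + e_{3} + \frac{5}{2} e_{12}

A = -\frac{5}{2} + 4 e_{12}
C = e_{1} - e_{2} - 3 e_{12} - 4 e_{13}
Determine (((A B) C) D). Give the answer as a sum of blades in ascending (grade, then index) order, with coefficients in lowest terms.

step 1: -9 e_{1} - \frac{45}{8} e_{2} + \frac{8}{3} e_{13} + \frac{5}{3} e_{23}
step 2: -\frac{607}{24} + \frac{135}{8} e_{1} + 27 e_{2} + \frac{95}{3} e_{3} + \frac{511}{24} e_{12} - 5 e_{13} - 8 e_{23} - \frac{109}{6} e_{123}
step 3: -\frac{149}{6} + \frac{6313}{48} e_{1} + \frac{5101}{48} e_{2} - \frac{519}{8} e_{3} + \frac{235}{12} e_{12} + \frac{1385}{24} e_{13} + \frac{281}{6} e_{23} + \frac{859}{8} e_{123}
Answer: -\frac{149}{6} + \frac{6313}{48} e_{1} + \frac{5101}{48} e_{2} - \frac{519}{8} e_{3} + \frac{235}{12} e_{12} + \frac{1385}{24} e_{13} + \frac{281}{6} e_{23} + \frac{859}{8} e_{123}


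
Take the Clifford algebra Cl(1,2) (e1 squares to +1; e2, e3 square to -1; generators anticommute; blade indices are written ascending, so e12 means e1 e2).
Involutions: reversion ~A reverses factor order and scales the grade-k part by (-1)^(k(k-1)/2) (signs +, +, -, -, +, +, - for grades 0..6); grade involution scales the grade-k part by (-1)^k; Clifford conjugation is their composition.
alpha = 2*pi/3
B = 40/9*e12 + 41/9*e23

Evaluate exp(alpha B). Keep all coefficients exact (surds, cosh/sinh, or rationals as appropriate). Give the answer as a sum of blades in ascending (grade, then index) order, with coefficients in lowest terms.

B^2 term by term: the squares give (40/9)^2*(e12)^2 + (41/9)^2*(e23)^2 = 1600/81*(+1) + 1681/81*(-1) = -1 (each basis 2-blade squares to minus the product of its generators' squares); cross terms between blades sharing an index anticommute and cancel. So B^2 = -1.
B^2 = -1 — since the square is negative, the closed form is circular: l = 1, alpha*l = 2*pi/3, so exp(alpha B) = cos(2*pi/3) + (sin(2*pi/3)/1)*B = -1/2 + (sqrt(3)/2)*B.
Answer: -1/2 + 20*sqrt(3)/9*e12 + 41*sqrt(3)/18*e23


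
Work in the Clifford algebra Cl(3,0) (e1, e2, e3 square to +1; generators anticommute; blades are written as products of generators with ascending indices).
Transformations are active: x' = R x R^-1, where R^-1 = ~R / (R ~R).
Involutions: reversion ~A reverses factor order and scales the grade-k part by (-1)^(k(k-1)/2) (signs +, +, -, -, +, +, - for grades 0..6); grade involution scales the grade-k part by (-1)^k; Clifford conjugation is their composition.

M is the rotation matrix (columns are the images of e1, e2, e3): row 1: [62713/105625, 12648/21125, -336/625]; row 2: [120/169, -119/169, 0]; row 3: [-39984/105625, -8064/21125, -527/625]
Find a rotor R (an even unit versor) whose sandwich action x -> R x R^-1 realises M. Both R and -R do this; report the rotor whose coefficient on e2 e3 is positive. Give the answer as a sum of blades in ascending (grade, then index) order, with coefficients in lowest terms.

Method: write R = a + b12*e1 e2 + b13*e1 e3 + b23*e2 e3 with a^2 + b12^2 + b13^2 + b23^2 = 1 (so R^-1 = ~R). Expanding the columns R e_j ~R gives tr M = 4a^2 - 1 and, from the antisymmetric part, M21 - M12 = -4a*b12, M13 - M31 = 4a*b13, M32 - M23 = -4a*b23.
Here tr M = -4029/4225, so a^2 = (1 + tr M)/4 = 49/4225 and a = ±7/65. Taking a = 7/65: M21 - M12 = 2352/21125, M13 - M31 = -672/4225, M32 - M23 = -8064/21125, giving b12 = -84/325, b13 = -24/65, b23 = 288/325, i.e. R = 7/65 - 84/325*e1 e2 - 24/65*e1 e3 + 288/325*e2 e3.
Its e2 e3 coefficient is already positive.
Answer: 7/65 - 84/325*e1 e2 - 24/65*e1 e3 + 288/325*e2 e3. Note: both R and -R realise this M (trace -4029/4225); the covering map identifies them, and the e2 e3-coefficient sign is the tie-breaker.


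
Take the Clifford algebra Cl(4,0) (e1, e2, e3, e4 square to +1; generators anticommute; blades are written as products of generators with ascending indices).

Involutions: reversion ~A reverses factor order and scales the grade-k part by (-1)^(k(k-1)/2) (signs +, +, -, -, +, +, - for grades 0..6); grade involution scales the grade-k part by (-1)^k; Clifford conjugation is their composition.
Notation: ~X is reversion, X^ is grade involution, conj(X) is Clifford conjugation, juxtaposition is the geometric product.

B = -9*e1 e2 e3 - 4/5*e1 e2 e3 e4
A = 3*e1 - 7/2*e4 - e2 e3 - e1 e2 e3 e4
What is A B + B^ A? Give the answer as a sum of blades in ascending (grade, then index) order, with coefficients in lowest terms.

first term: 4/5 - 9*e1 + 9*e4 - 4/5*e1 e4 - 27*e2 e3 - 14/5*e1 e2 e3 - 12/5*e2 e3 e4 - 63/2*e1 e2 e3 e4
second term: 4/5 + 9*e1 + 9*e4 - 4/5*e1 e4 + 27*e2 e3 + 14/5*e1 e2 e3 + 12/5*e2 e3 e4 - 63/2*e1 e2 e3 e4
Answer: 8/5 + 18*e4 - 8/5*e1 e4 - 63*e1 e2 e3 e4


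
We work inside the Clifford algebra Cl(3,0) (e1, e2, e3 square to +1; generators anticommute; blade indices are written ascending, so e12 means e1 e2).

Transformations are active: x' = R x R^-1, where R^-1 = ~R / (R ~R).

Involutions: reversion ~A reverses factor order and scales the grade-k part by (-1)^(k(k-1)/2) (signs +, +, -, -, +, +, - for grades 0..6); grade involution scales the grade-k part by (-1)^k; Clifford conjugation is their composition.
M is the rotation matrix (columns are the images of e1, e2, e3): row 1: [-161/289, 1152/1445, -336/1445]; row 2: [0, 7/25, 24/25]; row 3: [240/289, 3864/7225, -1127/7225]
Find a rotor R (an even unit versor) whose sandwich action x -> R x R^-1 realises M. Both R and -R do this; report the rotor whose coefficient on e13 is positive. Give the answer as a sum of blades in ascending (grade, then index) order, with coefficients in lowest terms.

Method: write R = a + b12*e12 + b13*e13 + b23*e23 with a^2 + b12^2 + b13^2 + b23^2 = 1 (so R^-1 = ~R). Expanding the columns R e_j ~R gives tr M = 4a^2 - 1 and, from the antisymmetric part, M21 - M12 = -4a*b12, M13 - M31 = 4a*b13, M32 - M23 = -4a*b23.
Here tr M = -3129/7225, so a^2 = (1 + tr M)/4 = 1024/7225 and a = ±32/85. Taking a = 32/85: M21 - M12 = -1152/1445, M13 - M31 = -1536/1445, M32 - M23 = -3072/7225, giving b12 = 9/17, b13 = -12/17, b23 = 24/85, i.e. R = 32/85 + 9/17*e12 - 12/17*e13 + 24/85*e23.
Its e13 coefficient is negative, so report the other preimage -R.
Answer: -32/85 - 9/17*e12 + 12/17*e13 - 24/85*e23. Sheet selection: the two-to-one cover makes ±R indistinguishable at the matrix level (trace -3129/7225), so uniqueness comes from the required sign on e13.


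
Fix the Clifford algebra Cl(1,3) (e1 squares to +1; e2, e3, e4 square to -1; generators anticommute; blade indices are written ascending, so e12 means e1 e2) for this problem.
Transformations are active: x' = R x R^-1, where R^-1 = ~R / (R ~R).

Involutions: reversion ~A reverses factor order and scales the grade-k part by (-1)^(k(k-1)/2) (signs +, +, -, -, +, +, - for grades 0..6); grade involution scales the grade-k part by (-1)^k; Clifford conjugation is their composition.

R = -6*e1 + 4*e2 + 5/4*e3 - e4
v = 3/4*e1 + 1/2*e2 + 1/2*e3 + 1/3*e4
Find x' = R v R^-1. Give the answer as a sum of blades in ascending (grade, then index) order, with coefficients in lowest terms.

~R = -6*e1 + 4*e2 + 5/4*e3 - e4, and R ~R = 279/16, so R^-1 = ~R / (279/16).
R v = -163/24 - 6*e12 - 63/16*e13 - 5/4*e14 + 11/8*e23 + 11/6*e24 + 11/12*e34
Answer: 4379/1116*e1 - 6053/1674*e2 - 2467/1674*e3 + 373/837*e4


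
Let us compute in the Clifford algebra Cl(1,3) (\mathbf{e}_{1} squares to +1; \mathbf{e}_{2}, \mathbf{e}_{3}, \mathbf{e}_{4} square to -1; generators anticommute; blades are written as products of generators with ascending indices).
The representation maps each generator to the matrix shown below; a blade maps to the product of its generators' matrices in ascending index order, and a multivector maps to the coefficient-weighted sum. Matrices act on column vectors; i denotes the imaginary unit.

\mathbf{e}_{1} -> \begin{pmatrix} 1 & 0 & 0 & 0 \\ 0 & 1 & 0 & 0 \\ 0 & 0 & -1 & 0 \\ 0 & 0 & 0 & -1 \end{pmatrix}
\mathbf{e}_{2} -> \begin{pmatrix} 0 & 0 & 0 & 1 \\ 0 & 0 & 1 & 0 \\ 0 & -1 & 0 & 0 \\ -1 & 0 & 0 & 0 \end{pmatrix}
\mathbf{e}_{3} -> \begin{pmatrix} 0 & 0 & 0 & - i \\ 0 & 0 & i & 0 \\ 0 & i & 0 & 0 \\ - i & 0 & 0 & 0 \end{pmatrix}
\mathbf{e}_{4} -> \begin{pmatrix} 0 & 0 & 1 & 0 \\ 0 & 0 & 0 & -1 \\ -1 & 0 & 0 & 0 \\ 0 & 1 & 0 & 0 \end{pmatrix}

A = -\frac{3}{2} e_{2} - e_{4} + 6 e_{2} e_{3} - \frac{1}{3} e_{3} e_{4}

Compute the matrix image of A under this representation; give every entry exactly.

Bivector images (products of the table entries): rho(e_{2} e_{3}) = rho(\mathbf{e}_{2})rho(\mathbf{e}_{3}) = \begin{pmatrix} - i & 0 & 0 & 0 \\ 0 & i & 0 & 0 \\ 0 & 0 & - i & 0 \\ 0 & 0 & 0 & i \end{pmatrix}; rho(e_{3} e_{4}) = rho(\mathbf{e}_{3})rho(\mathbf{e}_{4}) = \begin{pmatrix} 0 & - i & 0 & 0 \\ - i & 0 & 0 & 0 \\ 0 & 0 & 0 & - i \\ 0 & 0 & - i & 0 \end{pmatrix}.
M = (-\frac{3}{2})*rho(e_{2}) + (-1)*rho(e_{4}) + (6)*rho(e_{2} e_{3}) + (-\frac{1}{3})*rho(e_{3} e_{4}), summed entrywise:
Answer: \begin{pmatrix} - 6 i & \frac{i}{3} & -1 & - \frac{3}{2} \\ \frac{i}{3} & 6 i & - \frac{3}{2} & 1 \\ 1 & \frac{3}{2} & - 6 i & \frac{i}{3} \\ \frac{3}{2} & -1 & \frac{i}{3} & 6 i \end{pmatrix}


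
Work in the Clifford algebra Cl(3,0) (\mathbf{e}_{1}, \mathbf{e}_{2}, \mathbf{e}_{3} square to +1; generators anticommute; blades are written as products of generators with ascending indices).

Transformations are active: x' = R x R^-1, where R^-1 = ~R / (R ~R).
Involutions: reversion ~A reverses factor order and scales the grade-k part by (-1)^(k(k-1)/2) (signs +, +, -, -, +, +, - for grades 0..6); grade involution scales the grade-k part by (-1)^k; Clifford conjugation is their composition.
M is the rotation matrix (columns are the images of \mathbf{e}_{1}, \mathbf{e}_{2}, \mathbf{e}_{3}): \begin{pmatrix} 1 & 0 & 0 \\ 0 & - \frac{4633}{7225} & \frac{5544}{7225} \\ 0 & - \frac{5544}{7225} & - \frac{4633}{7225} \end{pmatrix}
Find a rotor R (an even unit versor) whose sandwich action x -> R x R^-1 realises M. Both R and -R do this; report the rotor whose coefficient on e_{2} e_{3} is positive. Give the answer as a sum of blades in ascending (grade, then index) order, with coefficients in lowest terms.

Method: write R = a + b12*e_{1} e_{2} + b13*e_{1} e_{3} + b23*e_{2} e_{3} with a^2 + b12^2 + b13^2 + b23^2 = 1 (so R^-1 = ~R). Expanding the columns R e_j ~R gives tr M = 4a^2 - 1 and, from the antisymmetric part, M21 - M12 = -4a*b12, M13 - M31 = 4a*b13, M32 - M23 = -4a*b23.
Here tr M = -\frac{2041}{7225}, so a^2 = (1 + tr M)/4 = \frac{1296}{7225} and a = ±\frac{36}{85}. Taking a = \frac{36}{85}: M21 - M12 = 0, M13 - M31 = 0, M32 - M23 = -\frac{11088}{7225}, giving b12 = 0, b13 = 0, b23 = \frac{77}{85}, i.e. R = \frac{36}{85} + \frac{77}{85} e_{2} e_{3}.
Its e_{2} e_{3} coefficient is already positive.
Answer: \frac{36}{85} + \frac{77}{85} e_{2} e_{3}. Sheet selection: the two-to-one cover makes ±R indistinguishable at the matrix level (trace -\frac{2041}{7225}), so uniqueness comes from the required sign on e_{2} e_{3}.


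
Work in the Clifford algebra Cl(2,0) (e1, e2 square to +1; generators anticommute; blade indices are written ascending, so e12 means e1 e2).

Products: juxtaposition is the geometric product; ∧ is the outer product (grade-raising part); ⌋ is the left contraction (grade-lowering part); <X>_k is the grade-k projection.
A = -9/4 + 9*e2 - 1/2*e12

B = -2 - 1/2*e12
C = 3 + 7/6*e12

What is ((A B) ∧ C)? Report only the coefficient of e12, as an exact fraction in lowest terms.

step 1: 17/4 + 9/2*e1 - 18*e2 + 17/8*e12
step 2: 51/4 + 27/2*e1 - 54*e2 + 34/3*e12
Answer: 34/3


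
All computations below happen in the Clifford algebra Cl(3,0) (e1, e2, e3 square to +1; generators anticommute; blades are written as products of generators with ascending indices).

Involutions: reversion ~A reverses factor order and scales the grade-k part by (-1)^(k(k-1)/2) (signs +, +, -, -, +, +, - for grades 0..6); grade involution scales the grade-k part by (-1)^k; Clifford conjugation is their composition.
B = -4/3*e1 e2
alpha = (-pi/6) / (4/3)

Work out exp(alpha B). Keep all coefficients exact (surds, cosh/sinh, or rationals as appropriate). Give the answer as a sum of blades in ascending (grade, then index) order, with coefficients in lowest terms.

B^2 = (-4/3)^2*(e1 e2)^2 = 16/9*(-1) = -16/9 (a basis 2-blade squares to minus the product of its generators' squares).
B^2 = -16/9 — since the square is negative, the closed form is circular: l = 4/3, alpha*l = -pi/6, so exp(alpha B) = cos(-pi/6) + (sin(-pi/6)/(4/3))*B = sqrt(3)/2 + (-3/8)*B.
Answer: sqrt(3)/2 + 1/2*e1 e2


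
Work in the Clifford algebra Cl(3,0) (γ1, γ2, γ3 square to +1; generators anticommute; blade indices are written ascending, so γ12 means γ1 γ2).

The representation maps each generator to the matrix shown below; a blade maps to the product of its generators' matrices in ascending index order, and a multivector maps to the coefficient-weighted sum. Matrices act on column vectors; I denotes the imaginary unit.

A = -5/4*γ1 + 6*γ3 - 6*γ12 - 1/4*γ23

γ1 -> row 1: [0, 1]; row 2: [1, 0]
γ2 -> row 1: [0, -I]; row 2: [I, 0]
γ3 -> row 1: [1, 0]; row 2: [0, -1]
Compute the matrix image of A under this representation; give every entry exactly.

Bivector images (products of the table entries): rho(γ12) = rho(γ1)rho(γ2) = row 1: [I, 0]; row 2: [0, -I]; rho(γ23) = rho(γ2)rho(γ3) = row 1: [0, I]; row 2: [I, 0].
M = (-5/4)*rho(γ1) + (6)*rho(γ3) + (-6)*rho(γ12) + (-1/4)*rho(γ23), summed entrywise:
Answer: row 1: [6 - 6*I, -5/4 - I/4]; row 2: [-5/4 - I/4, -6 + 6*I]


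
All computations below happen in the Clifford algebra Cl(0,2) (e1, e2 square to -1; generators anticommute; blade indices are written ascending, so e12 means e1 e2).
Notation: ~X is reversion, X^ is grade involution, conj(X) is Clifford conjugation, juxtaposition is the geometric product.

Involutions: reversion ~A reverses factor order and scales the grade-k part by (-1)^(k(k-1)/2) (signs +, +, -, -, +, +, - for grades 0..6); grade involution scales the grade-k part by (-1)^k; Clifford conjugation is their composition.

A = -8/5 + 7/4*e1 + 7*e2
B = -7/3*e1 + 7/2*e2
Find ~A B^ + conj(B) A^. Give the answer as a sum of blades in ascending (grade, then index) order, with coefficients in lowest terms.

first term: 245/12 - 56/15*e1 + 28/5*e2 - 539/24*e12
second term: -245/12 - 56/15*e1 + 28/5*e2 - 539/24*e12
Answer: -112/15*e1 + 56/5*e2 - 539/12*e12


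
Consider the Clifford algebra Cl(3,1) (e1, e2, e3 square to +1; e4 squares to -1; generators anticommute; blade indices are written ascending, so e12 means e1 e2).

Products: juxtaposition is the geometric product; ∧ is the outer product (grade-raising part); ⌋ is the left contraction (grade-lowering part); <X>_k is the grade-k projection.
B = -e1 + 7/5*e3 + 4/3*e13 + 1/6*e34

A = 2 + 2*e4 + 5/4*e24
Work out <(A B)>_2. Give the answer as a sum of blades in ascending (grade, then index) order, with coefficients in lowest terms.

step 1: -2*e1 + 47/15*e3 + 8/3*e13 + 2*e14 + 5/24*e23 - 37/15*e34 - 5/4*e124 + 8/3*e134 - 7/4*e234 - 5/3*e1234
step 2: 8/3*e13 + 2*e14 + 5/24*e23 - 37/15*e34
Answer: 8/3*e13 + 2*e14 + 5/24*e23 - 37/15*e34


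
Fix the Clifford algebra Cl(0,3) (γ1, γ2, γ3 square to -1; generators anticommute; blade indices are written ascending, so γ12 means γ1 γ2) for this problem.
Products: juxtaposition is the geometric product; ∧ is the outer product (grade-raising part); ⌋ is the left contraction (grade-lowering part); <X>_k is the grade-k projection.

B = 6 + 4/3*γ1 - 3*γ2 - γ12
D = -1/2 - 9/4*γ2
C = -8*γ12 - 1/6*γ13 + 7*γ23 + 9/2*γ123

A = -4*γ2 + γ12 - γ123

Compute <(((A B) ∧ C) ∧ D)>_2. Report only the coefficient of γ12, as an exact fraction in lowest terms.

step 1: -11 + 7*γ1 - 68/3*γ2 - γ3 + 34/3*γ12 + 3*γ13 + 4/3*γ23 - 6*γ123
step 2: 88*γ12 + 11/6*γ13 - 77*γ23 + 67/18*γ123
step 3: -44*γ12 - 11/12*γ13 + 77/2*γ23 + 163/72*γ123
step 4: -44*γ12 - 11/12*γ13 + 77/2*γ23
Answer: -44


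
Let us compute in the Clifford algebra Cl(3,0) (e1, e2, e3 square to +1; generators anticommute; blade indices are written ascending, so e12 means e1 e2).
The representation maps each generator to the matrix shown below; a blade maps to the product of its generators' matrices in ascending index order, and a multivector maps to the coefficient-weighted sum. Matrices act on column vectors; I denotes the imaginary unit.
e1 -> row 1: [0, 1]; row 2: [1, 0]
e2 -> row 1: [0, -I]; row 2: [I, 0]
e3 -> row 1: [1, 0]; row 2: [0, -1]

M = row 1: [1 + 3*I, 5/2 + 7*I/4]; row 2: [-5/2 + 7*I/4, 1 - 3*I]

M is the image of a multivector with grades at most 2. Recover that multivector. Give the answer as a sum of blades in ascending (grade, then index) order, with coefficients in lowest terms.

Method: 1, rho(e1), rho(e2), rho(e3) form a trace-orthogonal basis of the 2x2 complex matrices (tr(X Y) = 2 if X = Y, else 0), so M = m0*1 + m1*rho(e1) + m2*rho(e2) + m3*rho(e3) with m0 = tr(M)/2 = 1, m1 = tr(M rho(e1))/2 = 7*I/4, m2 = tr(M rho(e2))/2 = 5*I/2, m3 = tr(M rho(e3))/2 = 3*I.
Multiplying table entries, the bivector images are rho(e12) = I*rho(e3), rho(e13) = -I*rho(e2), rho(e23) = I*rho(e1); with real blade coefficients the real parts of m0..m3 are the coefficients of 1, e1, e2, e3 and the imaginary parts give the bivectors (e23: Im m1, e13: -Im m2, e12: Im m3).
Answer: 1 + 3*e12 - 5/2*e13 + 7/4*e23


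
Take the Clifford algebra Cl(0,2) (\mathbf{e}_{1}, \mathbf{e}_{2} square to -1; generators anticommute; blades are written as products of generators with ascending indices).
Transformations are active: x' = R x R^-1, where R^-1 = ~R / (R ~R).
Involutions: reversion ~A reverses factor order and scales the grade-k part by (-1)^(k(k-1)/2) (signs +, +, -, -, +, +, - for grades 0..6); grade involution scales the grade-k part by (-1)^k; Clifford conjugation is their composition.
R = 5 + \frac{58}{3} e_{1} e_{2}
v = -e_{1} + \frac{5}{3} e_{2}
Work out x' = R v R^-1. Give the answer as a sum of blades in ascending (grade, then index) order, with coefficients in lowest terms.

~R = 5 - \frac{58}{3} e_{1} e_{2}, and R ~R = \frac{3589}{9}, so R^-1 = ~R / (\frac{3589}{9}).
R v = -\frac{335}{9} e_{1} - 11 e_{2}
Answer: \frac{239}{3589} e_{1} - \frac{20915}{10767} e_{2}


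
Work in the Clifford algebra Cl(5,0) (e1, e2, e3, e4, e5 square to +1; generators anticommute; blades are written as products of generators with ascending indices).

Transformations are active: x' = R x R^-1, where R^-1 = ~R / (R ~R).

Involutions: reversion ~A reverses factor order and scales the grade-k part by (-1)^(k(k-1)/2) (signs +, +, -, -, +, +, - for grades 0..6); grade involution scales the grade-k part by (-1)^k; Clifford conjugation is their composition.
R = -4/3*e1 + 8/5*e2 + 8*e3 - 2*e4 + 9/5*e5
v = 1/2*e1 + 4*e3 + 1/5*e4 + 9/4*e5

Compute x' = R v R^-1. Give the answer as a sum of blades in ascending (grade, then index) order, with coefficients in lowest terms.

~R = -4/3*e1 + 8/5*e2 + 8*e3 - 2*e4 + 9/5*e5, and R ~R = 3401/45, so R^-1 = ~R / (3401/45).
R v = 2099/60 - 4/5*e1 e2 - 28/3*e1 e3 + 11/15*e1 e4 - 39/10*e1 e5 + 32/5*e2 e3 + 8/25*e2 e4 + 18/5*e2 e5 + 48/5*e3 e4 + 54/5*e3 e5 - 243/50*e4 e5
Answer: -11797/6802*e1 + 25188/17005*e2 + 11584/3401*e3 - 34886/17005*e4 - 39699/68020*e5


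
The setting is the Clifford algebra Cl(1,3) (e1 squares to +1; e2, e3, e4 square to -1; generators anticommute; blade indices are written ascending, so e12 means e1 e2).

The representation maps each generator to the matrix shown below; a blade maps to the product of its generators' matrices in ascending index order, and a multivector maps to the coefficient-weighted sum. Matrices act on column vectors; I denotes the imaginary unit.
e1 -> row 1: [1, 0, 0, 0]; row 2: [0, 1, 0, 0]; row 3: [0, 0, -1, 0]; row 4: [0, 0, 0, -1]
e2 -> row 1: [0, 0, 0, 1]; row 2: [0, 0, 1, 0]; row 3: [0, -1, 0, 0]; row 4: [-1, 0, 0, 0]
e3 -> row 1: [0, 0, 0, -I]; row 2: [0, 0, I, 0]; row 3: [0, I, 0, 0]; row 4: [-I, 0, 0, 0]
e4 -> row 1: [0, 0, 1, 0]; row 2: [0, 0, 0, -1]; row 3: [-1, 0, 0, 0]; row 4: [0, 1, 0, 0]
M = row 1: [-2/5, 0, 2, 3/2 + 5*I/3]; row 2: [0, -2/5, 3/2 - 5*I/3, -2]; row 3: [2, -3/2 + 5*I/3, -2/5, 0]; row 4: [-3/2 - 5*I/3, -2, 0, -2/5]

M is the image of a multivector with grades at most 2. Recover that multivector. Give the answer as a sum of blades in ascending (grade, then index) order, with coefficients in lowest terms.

Method: the blade images are trace-orthogonal — tr(rho(e_A) rho(e_B)^-1) = 4 if A = B and 0 otherwise — and rho(e_A)^-1 = (e_A)^2 * rho(e_A) with (e_A)^2 = +1 or -1, so the coefficient of e_A in the preimage is (e_A)^2 * tr(M rho(e_A))/4.
Nonzero projections over blades of grade <= 2: 1: (1)^2 = +1, tr(M 1) = -8/5, coefficient -2/5; e2: (e2)^2 = -1, tr(M rho(e2)) = -6, coefficient 3/2; e13: (e13)^2 = +1, tr(M rho(e13)) = -20/3, coefficient -5/3; e14: (e14)^2 = +1, tr(M rho(e14)) = 8, coefficient 2. Every other blade of grade <= 2 projects to 0.
Answer: -2/5 + 3/2*e2 - 5/3*e13 + 2*e14


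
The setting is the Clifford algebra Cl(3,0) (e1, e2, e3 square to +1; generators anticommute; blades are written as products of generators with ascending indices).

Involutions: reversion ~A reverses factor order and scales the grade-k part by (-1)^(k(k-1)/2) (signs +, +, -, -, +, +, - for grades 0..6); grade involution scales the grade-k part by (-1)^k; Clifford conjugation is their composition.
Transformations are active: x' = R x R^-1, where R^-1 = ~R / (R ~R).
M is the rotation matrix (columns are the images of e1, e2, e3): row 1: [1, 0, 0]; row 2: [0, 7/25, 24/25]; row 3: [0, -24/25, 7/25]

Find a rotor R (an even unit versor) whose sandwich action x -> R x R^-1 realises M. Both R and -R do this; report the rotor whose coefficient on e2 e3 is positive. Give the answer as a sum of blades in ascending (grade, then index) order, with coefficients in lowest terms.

Method: write R = a + b12*e1 e2 + b13*e1 e3 + b23*e2 e3 with a^2 + b12^2 + b13^2 + b23^2 = 1 (so R^-1 = ~R). Expanding the columns R e_j ~R gives tr M = 4a^2 - 1 and, from the antisymmetric part, M21 - M12 = -4a*b12, M13 - M31 = 4a*b13, M32 - M23 = -4a*b23.
Here tr M = 39/25, so a^2 = (1 + tr M)/4 = 16/25 and a = ±4/5. Taking a = 4/5: M21 - M12 = 0, M13 - M31 = 0, M32 - M23 = -48/25, giving b12 = 0, b13 = 0, b23 = 3/5, i.e. R = 4/5 + 3/5*e2 e3.
Its e2 e3 coefficient is already positive.
Answer: 4/5 + 3/5*e2 e3. Recall the cover is two-to-one: with M of trace 39/25, both preimages act alike, and the stated e2 e3 sign chooses the sheet.


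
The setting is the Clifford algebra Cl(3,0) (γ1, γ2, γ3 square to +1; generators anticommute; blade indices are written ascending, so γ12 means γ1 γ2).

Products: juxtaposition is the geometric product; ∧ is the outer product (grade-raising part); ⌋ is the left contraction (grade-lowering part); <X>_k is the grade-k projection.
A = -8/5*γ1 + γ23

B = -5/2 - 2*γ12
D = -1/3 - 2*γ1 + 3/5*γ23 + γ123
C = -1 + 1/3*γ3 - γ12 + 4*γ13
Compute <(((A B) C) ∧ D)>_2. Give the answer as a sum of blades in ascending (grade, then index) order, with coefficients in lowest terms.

step 1: 4*γ1 + 16/5*γ2 + 2*γ13 - 5/2*γ23
step 2: -8 - 2/15*γ1 - 241/30*γ2 + 16*γ3 - 10*γ12 - 19/6*γ13 + 47/30*γ23 - 64/5*γ123
step 3: 8/3 + 722/45*γ1 + 241/90*γ2 - 16/3*γ3 - 191/15*γ12 + 595/18*γ13 - 479/90*γ23 - 521/75*γ123
step 4: -191/15*γ12 + 595/18*γ13 - 479/90*γ23
Answer: -191/15*γ12 + 595/18*γ13 - 479/90*γ23
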